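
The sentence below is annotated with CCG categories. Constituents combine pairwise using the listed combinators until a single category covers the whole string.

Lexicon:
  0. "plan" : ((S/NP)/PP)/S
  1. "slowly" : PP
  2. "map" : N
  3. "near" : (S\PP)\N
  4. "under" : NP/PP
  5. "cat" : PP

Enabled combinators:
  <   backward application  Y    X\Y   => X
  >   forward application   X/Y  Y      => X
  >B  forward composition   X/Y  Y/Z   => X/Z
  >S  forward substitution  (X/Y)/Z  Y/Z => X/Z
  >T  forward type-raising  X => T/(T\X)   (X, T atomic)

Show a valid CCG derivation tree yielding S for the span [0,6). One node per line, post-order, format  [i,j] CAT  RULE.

[0,6] S   >
  [0,5] S/PP   >S
    [0,4] (S/NP)/PP   >
      [0,1] "plan" : ((S/NP)/PP)/S
      [1,4] S   >
        [1,2] S/(S\PP)   >T
          [1,2] "slowly" : PP
        [2,4] S\PP   <
          [2,3] "map" : N
          [3,4] "near" : (S\PP)\N
    [4,5] "under" : NP/PP
  [5,6] "cat" : PP

[0,1] ((S/NP)/PP)/S  lex  "plan"
[1,2] PP  lex  "slowly"
[1,2] S/(S\PP)  >T
[2,3] N  lex  "map"
[3,4] (S\PP)\N  lex  "near"
[2,4] S\PP  <  k=3
[1,4] S  >  k=2
[0,4] (S/NP)/PP  >  k=1
[4,5] NP/PP  lex  "under"
[0,5] S/PP  >S  k=4
[5,6] PP  lex  "cat"
[0,6] S  >  k=5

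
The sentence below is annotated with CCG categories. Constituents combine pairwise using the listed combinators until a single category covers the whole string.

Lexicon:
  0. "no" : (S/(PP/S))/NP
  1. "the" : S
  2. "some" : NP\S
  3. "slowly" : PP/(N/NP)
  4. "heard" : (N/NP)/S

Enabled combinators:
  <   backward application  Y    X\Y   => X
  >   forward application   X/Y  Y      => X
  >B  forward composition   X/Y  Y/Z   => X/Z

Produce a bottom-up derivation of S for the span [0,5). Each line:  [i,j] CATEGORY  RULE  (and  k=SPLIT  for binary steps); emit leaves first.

[0,5] S   >
  [0,3] S/(PP/S)   >
    [0,1] "no" : (S/(PP/S))/NP
    [1,3] NP   <
      [1,2] "the" : S
      [2,3] "some" : NP\S
  [3,5] PP/S   >B
    [3,4] "slowly" : PP/(N/NP)
    [4,5] "heard" : (N/NP)/S

[0,1] (S/(PP/S))/NP  lex  "no"
[1,2] S  lex  "the"
[2,3] NP\S  lex  "some"
[1,3] NP  <  k=2
[0,3] S/(PP/S)  >  k=1
[3,4] PP/(N/NP)  lex  "slowly"
[4,5] (N/NP)/S  lex  "heard"
[3,5] PP/S  >B  k=4
[0,5] S  >  k=3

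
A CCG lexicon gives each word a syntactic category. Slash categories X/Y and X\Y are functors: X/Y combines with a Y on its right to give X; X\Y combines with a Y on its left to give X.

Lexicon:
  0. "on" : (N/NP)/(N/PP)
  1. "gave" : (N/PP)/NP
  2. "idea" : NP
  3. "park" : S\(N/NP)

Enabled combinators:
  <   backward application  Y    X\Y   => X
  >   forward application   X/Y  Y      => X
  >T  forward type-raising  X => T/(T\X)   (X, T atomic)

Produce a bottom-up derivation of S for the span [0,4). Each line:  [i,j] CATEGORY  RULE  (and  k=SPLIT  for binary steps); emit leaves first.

[0,4] S   <
  [0,3] N/NP   >
    [0,1] "on" : (N/NP)/(N/PP)
    [1,3] N/PP   >
      [1,2] "gave" : (N/PP)/NP
      [2,3] "idea" : NP
  [3,4] "park" : S\(N/NP)

[0,1] (N/NP)/(N/PP)  lex  "on"
[1,2] (N/PP)/NP  lex  "gave"
[2,3] NP  lex  "idea"
[1,3] N/PP  >  k=2
[0,3] N/NP  >  k=1
[3,4] S\(N/NP)  lex  "park"
[0,4] S  <  k=3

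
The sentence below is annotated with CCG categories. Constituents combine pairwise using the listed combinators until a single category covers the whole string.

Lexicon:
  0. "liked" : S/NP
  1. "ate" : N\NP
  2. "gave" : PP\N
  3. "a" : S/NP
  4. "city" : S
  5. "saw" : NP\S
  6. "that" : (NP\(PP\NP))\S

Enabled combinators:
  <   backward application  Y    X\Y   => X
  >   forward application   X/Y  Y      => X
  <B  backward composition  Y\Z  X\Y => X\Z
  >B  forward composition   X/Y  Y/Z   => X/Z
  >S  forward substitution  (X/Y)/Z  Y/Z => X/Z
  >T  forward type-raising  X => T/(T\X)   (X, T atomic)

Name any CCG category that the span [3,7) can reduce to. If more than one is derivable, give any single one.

NP\(PP\NP)

[0,7] S   >
  [0,1] "liked" : S/NP
  [1,7] NP   <
    [1,3] PP\NP   <B
      [1,2] "ate" : N\NP
      [2,3] "gave" : PP\N
    [3,7] NP\(PP\NP)   <
      [3,6] S   >
        [3,4] "a" : S/NP
        [4,6] NP   <
          [4,5] "city" : S
          [5,6] "saw" : NP\S
      [6,7] "that" : (NP\(PP\NP))\S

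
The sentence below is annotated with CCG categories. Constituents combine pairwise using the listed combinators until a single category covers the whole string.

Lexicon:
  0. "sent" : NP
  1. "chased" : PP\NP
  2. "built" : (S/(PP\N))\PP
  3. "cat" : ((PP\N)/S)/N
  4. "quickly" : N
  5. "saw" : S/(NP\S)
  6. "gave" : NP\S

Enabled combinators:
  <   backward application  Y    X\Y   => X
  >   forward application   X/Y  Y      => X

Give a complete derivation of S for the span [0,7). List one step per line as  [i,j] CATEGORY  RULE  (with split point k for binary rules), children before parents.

[0,7] S   >
  [0,3] S/(PP\N)   <
    [0,2] PP   <
      [0,1] "sent" : NP
      [1,2] "chased" : PP\NP
    [2,3] "built" : (S/(PP\N))\PP
  [3,7] PP\N   >
    [3,5] (PP\N)/S   >
      [3,4] "cat" : ((PP\N)/S)/N
      [4,5] "quickly" : N
    [5,7] S   >
      [5,6] "saw" : S/(NP\S)
      [6,7] "gave" : NP\S

[0,1] NP  lex  "sent"
[1,2] PP\NP  lex  "chased"
[0,2] PP  <  k=1
[2,3] (S/(PP\N))\PP  lex  "built"
[0,3] S/(PP\N)  <  k=2
[3,4] ((PP\N)/S)/N  lex  "cat"
[4,5] N  lex  "quickly"
[3,5] (PP\N)/S  >  k=4
[5,6] S/(NP\S)  lex  "saw"
[6,7] NP\S  lex  "gave"
[5,7] S  >  k=6
[3,7] PP\N  >  k=5
[0,7] S  >  k=3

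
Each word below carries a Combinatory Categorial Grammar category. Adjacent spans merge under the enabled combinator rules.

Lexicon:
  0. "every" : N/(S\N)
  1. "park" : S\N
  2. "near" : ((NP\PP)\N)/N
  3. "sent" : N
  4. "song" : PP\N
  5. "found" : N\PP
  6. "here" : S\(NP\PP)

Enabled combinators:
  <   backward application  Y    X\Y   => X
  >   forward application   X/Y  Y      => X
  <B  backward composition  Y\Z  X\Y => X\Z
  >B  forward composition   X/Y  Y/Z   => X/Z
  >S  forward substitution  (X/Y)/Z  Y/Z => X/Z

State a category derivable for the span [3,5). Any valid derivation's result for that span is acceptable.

[0,7] S   <
  [0,2] N   >
    [0,1] "every" : N/(S\N)
    [1,2] "park" : S\N
  [2,7] S\N   <B
    [2,6] (NP\PP)\N   >
      [2,3] "near" : ((NP\PP)\N)/N
      [3,6] N   <
        [3,5] PP   <
          [3,4] "sent" : N
          [4,5] "song" : PP\N
        [5,6] "found" : N\PP
    [6,7] "here" : S\(NP\PP)

PP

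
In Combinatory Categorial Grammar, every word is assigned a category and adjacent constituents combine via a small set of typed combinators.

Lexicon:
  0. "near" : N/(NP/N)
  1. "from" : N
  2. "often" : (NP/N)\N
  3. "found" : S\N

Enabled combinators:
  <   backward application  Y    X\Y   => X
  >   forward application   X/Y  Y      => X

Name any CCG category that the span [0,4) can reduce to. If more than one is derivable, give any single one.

[0,4] S   <
  [0,3] N   >
    [0,1] "near" : N/(NP/N)
    [1,3] NP/N   <
      [1,2] "from" : N
      [2,3] "often" : (NP/N)\N
  [3,4] "found" : S\N

S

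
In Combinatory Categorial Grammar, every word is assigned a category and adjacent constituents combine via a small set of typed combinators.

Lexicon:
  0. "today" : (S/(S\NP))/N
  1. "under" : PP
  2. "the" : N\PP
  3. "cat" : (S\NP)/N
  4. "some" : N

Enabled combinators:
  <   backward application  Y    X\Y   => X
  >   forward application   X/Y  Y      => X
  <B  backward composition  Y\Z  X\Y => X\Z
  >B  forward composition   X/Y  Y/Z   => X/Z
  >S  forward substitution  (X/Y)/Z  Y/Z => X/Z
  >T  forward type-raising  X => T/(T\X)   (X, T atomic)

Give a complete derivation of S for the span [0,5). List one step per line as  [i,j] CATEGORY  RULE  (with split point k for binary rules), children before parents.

[0,1] (S/(S\NP))/N  lex  "today"
[1,2] PP  lex  "under"
[2,3] N\PP  lex  "the"
[1,3] N  <  k=2
[0,3] S/(S\NP)  >  k=1
[3,4] (S\NP)/N  lex  "cat"
[4,5] N  lex  "some"
[3,5] S\NP  >  k=4
[0,5] S  >  k=3

[0,5] S   >
  [0,3] S/(S\NP)   >
    [0,1] "today" : (S/(S\NP))/N
    [1,3] N   <
      [1,2] "under" : PP
      [2,3] "the" : N\PP
  [3,5] S\NP   >
    [3,4] "cat" : (S\NP)/N
    [4,5] "some" : N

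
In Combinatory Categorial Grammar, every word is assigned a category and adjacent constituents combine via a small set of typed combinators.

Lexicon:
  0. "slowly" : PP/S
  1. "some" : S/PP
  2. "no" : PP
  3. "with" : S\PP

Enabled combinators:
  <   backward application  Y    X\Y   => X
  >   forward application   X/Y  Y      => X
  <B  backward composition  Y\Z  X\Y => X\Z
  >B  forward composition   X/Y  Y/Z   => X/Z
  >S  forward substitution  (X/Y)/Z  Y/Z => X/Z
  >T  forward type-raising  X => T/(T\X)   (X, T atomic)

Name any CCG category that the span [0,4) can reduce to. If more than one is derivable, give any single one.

[0,4] S   <
  [0,3] PP   >
    [0,1] "slowly" : PP/S
    [1,3] S   >
      [1,2] "some" : S/PP
      [2,3] "no" : PP
  [3,4] "with" : S\PP

S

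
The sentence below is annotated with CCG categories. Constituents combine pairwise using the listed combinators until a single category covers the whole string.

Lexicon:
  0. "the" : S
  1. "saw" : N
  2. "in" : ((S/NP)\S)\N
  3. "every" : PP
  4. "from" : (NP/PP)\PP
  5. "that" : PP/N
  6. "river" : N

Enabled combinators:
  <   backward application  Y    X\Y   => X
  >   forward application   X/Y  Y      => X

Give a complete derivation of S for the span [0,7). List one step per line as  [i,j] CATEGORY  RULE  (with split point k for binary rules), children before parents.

[0,7] S   >
  [0,3] S/NP   <
    [0,1] "the" : S
    [1,3] (S/NP)\S   <
      [1,2] "saw" : N
      [2,3] "in" : ((S/NP)\S)\N
  [3,7] NP   >
    [3,5] NP/PP   <
      [3,4] "every" : PP
      [4,5] "from" : (NP/PP)\PP
    [5,7] PP   >
      [5,6] "that" : PP/N
      [6,7] "river" : N

[0,1] S  lex  "the"
[1,2] N  lex  "saw"
[2,3] ((S/NP)\S)\N  lex  "in"
[1,3] (S/NP)\S  <  k=2
[0,3] S/NP  <  k=1
[3,4] PP  lex  "every"
[4,5] (NP/PP)\PP  lex  "from"
[3,5] NP/PP  <  k=4
[5,6] PP/N  lex  "that"
[6,7] N  lex  "river"
[5,7] PP  >  k=6
[3,7] NP  >  k=5
[0,7] S  >  k=3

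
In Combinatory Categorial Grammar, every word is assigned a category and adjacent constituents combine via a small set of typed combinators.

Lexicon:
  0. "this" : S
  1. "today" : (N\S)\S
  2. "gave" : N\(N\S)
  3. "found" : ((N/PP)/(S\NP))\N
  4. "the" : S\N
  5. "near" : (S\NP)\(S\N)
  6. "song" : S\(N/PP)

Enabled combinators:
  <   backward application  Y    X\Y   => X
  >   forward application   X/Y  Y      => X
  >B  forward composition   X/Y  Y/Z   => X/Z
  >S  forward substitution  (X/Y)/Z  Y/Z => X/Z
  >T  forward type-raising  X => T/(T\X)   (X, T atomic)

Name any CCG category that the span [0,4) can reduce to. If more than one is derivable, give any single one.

(N/PP)/(S\NP)

[0,7] S   <
  [0,6] N/PP   >
    [0,4] (N/PP)/(S\NP)   <
      [0,3] N   <
        [0,2] N\S   <
          [0,1] "this" : S
          [1,2] "today" : (N\S)\S
        [2,3] "gave" : N\(N\S)
      [3,4] "found" : ((N/PP)/(S\NP))\N
    [4,6] S\NP   <
      [4,5] "the" : S\N
      [5,6] "near" : (S\NP)\(S\N)
  [6,7] "song" : S\(N/PP)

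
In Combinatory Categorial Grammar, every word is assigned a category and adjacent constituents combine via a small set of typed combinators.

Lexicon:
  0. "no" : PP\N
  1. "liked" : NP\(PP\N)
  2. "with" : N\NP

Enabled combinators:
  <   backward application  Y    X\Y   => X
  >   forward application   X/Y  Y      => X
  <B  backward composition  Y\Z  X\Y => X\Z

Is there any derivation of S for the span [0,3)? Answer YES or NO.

NO

PP\N NP\(PP\N) N\NP
CKY chart[0,3] = {N}; S ∉ chart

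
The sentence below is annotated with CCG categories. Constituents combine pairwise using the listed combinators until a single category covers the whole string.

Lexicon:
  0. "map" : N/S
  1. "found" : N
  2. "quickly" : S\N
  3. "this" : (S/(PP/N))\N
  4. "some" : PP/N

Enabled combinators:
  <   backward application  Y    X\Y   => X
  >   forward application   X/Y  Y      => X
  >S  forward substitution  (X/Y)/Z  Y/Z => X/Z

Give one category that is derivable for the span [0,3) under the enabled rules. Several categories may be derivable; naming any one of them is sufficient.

N

[0,5] S   >
  [0,4] S/(PP/N)   <
    [0,3] N   >
      [0,1] "map" : N/S
      [1,3] S   <
        [1,2] "found" : N
        [2,3] "quickly" : S\N
    [3,4] "this" : (S/(PP/N))\N
  [4,5] "some" : PP/N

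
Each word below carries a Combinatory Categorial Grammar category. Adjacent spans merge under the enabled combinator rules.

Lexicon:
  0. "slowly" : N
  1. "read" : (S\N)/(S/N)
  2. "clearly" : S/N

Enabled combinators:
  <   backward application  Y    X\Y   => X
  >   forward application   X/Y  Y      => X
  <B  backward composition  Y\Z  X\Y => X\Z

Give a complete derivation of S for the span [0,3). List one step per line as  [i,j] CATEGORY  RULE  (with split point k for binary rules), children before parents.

[0,1] N  lex  "slowly"
[1,2] (S\N)/(S/N)  lex  "read"
[2,3] S/N  lex  "clearly"
[1,3] S\N  >  k=2
[0,3] S  <  k=1

[0,3] S   <
  [0,1] "slowly" : N
  [1,3] S\N   >
    [1,2] "read" : (S\N)/(S/N)
    [2,3] "clearly" : S/N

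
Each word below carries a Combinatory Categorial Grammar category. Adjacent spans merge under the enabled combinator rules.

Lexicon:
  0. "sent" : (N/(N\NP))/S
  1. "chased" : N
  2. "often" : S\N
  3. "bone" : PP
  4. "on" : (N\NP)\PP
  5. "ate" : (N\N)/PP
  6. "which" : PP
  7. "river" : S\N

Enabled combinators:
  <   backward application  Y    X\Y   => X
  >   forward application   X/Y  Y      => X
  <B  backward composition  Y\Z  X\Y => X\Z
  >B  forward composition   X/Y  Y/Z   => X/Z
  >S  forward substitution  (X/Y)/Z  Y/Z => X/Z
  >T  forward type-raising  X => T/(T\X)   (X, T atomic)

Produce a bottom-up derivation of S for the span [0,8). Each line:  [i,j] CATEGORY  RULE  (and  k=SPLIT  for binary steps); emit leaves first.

[0,1] (N/(N\NP))/S  lex  "sent"
[1,2] N  lex  "chased"
[1,2] S/(S\N)  >T
[2,3] S\N  lex  "often"
[1,3] S  >  k=2
[0,3] N/(N\NP)  >  k=1
[3,4] PP  lex  "bone"
[4,5] (N\NP)\PP  lex  "on"
[3,5] N\NP  <  k=4
[5,6] (N\N)/PP  lex  "ate"
[6,7] PP  lex  "which"
[5,7] N\N  >  k=6
[3,7] N\NP  <B  k=5
[0,7] N  >  k=3
[7,8] S\N  lex  "river"
[0,8] S  <  k=7

[0,8] S   <
  [0,7] N   >
    [0,3] N/(N\NP)   >
      [0,1] "sent" : (N/(N\NP))/S
      [1,3] S   >
        [1,2] S/(S\N)   >T
          [1,2] "chased" : N
        [2,3] "often" : S\N
    [3,7] N\NP   <B
      [3,5] N\NP   <
        [3,4] "bone" : PP
        [4,5] "on" : (N\NP)\PP
      [5,7] N\N   >
        [5,6] "ate" : (N\N)/PP
        [6,7] "which" : PP
  [7,8] "river" : S\N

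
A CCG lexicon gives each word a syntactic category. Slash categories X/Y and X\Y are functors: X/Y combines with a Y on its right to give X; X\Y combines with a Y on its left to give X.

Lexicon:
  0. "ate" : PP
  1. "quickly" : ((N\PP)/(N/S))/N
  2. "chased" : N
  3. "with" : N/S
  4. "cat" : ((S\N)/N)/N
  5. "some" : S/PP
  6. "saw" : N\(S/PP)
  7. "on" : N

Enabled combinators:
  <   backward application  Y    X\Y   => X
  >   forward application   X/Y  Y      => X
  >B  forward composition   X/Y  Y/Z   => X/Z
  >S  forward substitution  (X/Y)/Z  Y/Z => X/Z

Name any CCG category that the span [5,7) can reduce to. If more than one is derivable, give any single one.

N

[0,8] S   <
  [0,4] N   <
    [0,1] "ate" : PP
    [1,4] N\PP   >
      [1,3] (N\PP)/(N/S)   >
        [1,2] "quickly" : ((N\PP)/(N/S))/N
        [2,3] "chased" : N
      [3,4] "with" : N/S
  [4,8] S\N   >
    [4,7] (S\N)/N   >
      [4,5] "cat" : ((S\N)/N)/N
      [5,7] N   <
        [5,6] "some" : S/PP
        [6,7] "saw" : N\(S/PP)
    [7,8] "on" : N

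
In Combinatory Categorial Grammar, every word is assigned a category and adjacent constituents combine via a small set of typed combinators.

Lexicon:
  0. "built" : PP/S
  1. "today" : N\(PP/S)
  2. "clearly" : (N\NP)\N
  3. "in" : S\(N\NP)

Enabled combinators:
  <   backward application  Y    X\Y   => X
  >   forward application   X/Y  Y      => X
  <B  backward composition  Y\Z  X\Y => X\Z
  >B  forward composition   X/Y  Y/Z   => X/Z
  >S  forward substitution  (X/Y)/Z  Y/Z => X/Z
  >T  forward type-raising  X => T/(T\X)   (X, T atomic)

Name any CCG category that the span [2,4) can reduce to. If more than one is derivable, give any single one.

S\N

[0,4] S   <
  [0,2] N   <
    [0,1] "built" : PP/S
    [1,2] "today" : N\(PP/S)
  [2,4] S\N   <B
    [2,3] "clearly" : (N\NP)\N
    [3,4] "in" : S\(N\NP)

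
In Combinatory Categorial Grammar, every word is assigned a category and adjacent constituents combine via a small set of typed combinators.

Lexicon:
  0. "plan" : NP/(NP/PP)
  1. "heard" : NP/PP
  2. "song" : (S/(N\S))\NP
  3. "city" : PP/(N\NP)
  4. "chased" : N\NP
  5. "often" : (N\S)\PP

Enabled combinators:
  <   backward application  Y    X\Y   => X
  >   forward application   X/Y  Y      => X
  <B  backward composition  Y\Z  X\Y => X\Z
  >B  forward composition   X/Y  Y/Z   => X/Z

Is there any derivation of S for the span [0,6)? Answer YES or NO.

[0,6] S   >
  [0,3] S/(N\S)   <
    [0,2] NP   >
      [0,1] "plan" : NP/(NP/PP)
      [1,2] "heard" : NP/PP
    [2,3] "song" : (S/(N\S))\NP
  [3,6] N\S   <
    [3,5] PP   >
      [3,4] "city" : PP/(N\NP)
      [4,5] "chased" : N\NP
    [5,6] "often" : (N\S)\PP

YES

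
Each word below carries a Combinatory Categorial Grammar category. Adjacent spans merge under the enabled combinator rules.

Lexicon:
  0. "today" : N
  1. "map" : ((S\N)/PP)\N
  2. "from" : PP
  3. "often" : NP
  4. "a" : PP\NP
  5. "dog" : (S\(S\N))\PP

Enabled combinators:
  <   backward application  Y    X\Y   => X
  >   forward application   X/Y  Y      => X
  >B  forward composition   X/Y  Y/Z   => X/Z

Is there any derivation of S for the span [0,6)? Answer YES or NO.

YES

[0,6] S   <
  [0,3] S\N   >
    [0,2] (S\N)/PP   <
      [0,1] "today" : N
      [1,2] "map" : ((S\N)/PP)\N
    [2,3] "from" : PP
  [3,6] S\(S\N)   <
    [3,5] PP   <
      [3,4] "often" : NP
      [4,5] "a" : PP\NP
    [5,6] "dog" : (S\(S\N))\PP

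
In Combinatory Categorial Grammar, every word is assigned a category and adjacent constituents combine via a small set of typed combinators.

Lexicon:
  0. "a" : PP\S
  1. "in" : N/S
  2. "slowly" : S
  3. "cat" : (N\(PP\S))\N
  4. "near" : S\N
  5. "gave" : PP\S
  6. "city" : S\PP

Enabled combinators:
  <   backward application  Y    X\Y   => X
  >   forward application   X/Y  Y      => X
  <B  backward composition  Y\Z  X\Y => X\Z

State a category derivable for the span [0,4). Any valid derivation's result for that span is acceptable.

N

[0,7] S   <
  [0,4] N   <
    [0,1] "a" : PP\S
    [1,4] N\(PP\S)   <
      [1,3] N   >
        [1,2] "in" : N/S
        [2,3] "slowly" : S
      [3,4] "cat" : (N\(PP\S))\N
  [4,7] S\N   <B
    [4,5] "near" : S\N
    [5,7] S\S   <B
      [5,6] "gave" : PP\S
      [6,7] "city" : S\PP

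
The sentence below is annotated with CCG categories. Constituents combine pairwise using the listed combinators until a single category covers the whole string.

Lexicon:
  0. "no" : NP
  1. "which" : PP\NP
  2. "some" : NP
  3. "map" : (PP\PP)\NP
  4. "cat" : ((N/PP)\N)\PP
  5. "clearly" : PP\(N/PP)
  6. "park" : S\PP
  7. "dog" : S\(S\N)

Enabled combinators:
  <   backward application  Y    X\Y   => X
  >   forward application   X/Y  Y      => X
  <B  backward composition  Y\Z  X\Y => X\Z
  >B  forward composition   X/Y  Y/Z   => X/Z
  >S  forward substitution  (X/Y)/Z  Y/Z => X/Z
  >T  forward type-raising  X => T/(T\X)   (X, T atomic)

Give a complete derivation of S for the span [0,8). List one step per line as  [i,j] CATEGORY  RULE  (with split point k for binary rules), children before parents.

[0,1] NP  lex  "no"
[1,2] PP\NP  lex  "which"
[2,3] NP  lex  "some"
[3,4] (PP\PP)\NP  lex  "map"
[2,4] PP\PP  <  k=3
[1,4] PP\NP  <B  k=2
[0,4] PP  <  k=1
[4,5] ((N/PP)\N)\PP  lex  "cat"
[0,5] (N/PP)\N  <  k=4
[5,6] PP\(N/PP)  lex  "clearly"
[0,6] PP\N  <B  k=5
[6,7] S\PP  lex  "park"
[0,7] S\N  <B  k=6
[7,8] S\(S\N)  lex  "dog"
[0,8] S  <  k=7

[0,8] S   <
  [0,7] S\N   <B
    [0,6] PP\N   <B
      [0,5] (N/PP)\N   <
        [0,4] PP   <
          [0,1] "no" : NP
          [1,4] PP\NP   <B
            [1,2] "which" : PP\NP
            [2,4] PP\PP   <
              [2,3] "some" : NP
              [3,4] "map" : (PP\PP)\NP
        [4,5] "cat" : ((N/PP)\N)\PP
      [5,6] "clearly" : PP\(N/PP)
    [6,7] "park" : S\PP
  [7,8] "dog" : S\(S\N)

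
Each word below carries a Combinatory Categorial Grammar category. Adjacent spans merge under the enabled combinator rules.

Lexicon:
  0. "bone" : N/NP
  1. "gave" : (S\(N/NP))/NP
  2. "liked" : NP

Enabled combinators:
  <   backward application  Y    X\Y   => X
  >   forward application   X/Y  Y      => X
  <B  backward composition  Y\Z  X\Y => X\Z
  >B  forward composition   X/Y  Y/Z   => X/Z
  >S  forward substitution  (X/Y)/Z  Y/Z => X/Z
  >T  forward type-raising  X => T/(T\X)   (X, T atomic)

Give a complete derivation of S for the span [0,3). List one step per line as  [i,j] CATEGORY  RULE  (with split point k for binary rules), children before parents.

[0,3] S   <
  [0,1] "bone" : N/NP
  [1,3] S\(N/NP)   >
    [1,2] "gave" : (S\(N/NP))/NP
    [2,3] "liked" : NP

[0,1] N/NP  lex  "bone"
[1,2] (S\(N/NP))/NP  lex  "gave"
[2,3] NP  lex  "liked"
[1,3] S\(N/NP)  >  k=2
[0,3] S  <  k=1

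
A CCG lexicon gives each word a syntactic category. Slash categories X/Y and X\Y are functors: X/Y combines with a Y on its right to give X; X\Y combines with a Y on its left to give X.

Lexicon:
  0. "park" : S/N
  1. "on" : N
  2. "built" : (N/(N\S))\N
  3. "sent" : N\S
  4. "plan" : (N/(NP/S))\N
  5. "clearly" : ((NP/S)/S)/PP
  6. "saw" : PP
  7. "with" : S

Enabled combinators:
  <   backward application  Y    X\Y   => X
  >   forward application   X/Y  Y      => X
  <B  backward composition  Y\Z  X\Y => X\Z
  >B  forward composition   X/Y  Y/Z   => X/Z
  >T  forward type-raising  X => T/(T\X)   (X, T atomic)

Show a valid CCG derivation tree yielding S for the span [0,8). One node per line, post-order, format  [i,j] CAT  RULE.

[0,8] S   >
  [0,1] "park" : S/N
  [1,8] N   >
    [1,5] N/(NP/S)   <
      [1,4] N   >
        [1,3] N/(N\S)   <
          [1,2] "on" : N
          [2,3] "built" : (N/(N\S))\N
        [3,4] "sent" : N\S
      [4,5] "plan" : (N/(NP/S))\N
    [5,8] NP/S   >
      [5,7] (NP/S)/S   >
        [5,6] "clearly" : ((NP/S)/S)/PP
        [6,7] "saw" : PP
      [7,8] "with" : S

[0,1] S/N  lex  "park"
[1,2] N  lex  "on"
[2,3] (N/(N\S))\N  lex  "built"
[1,3] N/(N\S)  <  k=2
[3,4] N\S  lex  "sent"
[1,4] N  >  k=3
[4,5] (N/(NP/S))\N  lex  "plan"
[1,5] N/(NP/S)  <  k=4
[5,6] ((NP/S)/S)/PP  lex  "clearly"
[6,7] PP  lex  "saw"
[5,7] (NP/S)/S  >  k=6
[7,8] S  lex  "with"
[5,8] NP/S  >  k=7
[1,8] N  >  k=5
[0,8] S  >  k=1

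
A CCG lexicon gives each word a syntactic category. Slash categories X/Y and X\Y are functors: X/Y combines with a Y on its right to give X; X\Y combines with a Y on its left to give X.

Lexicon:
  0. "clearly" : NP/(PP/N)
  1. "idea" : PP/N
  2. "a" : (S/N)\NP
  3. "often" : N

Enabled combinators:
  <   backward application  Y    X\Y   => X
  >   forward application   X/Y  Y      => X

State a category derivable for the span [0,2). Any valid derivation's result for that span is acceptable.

NP

[0,4] S   >
  [0,3] S/N   <
    [0,2] NP   >
      [0,1] "clearly" : NP/(PP/N)
      [1,2] "idea" : PP/N
    [2,3] "a" : (S/N)\NP
  [3,4] "often" : N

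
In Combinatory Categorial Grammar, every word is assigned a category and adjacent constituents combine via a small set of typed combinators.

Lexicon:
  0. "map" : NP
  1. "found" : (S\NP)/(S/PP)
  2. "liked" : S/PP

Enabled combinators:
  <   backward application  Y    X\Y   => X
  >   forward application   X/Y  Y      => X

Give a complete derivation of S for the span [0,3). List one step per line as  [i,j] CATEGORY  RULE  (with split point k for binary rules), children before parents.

[0,3] S   <
  [0,1] "map" : NP
  [1,3] S\NP   >
    [1,2] "found" : (S\NP)/(S/PP)
    [2,3] "liked" : S/PP

[0,1] NP  lex  "map"
[1,2] (S\NP)/(S/PP)  lex  "found"
[2,3] S/PP  lex  "liked"
[1,3] S\NP  >  k=2
[0,3] S  <  k=1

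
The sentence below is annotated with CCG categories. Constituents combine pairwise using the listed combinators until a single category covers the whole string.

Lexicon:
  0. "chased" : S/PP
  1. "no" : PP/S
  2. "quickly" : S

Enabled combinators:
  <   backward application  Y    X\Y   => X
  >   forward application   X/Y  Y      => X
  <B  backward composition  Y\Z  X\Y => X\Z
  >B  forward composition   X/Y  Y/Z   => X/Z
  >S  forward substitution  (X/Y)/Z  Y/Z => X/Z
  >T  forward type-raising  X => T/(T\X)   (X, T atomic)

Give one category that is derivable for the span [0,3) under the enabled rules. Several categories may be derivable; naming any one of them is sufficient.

[0,3] S   >
  [0,1] "chased" : S/PP
  [1,3] PP   >
    [1,2] "no" : PP/S
    [2,3] "quickly" : S

S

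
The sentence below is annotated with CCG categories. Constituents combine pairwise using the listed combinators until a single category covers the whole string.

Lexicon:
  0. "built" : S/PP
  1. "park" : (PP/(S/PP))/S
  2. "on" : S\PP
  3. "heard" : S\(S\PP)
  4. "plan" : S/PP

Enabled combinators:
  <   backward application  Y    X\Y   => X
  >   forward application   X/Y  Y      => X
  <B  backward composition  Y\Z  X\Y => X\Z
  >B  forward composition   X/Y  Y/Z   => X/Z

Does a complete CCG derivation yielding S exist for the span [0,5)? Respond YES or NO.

[0,5] S   >
  [0,1] "built" : S/PP
  [1,5] PP   >
    [1,4] PP/(S/PP)   >
      [1,2] "park" : (PP/(S/PP))/S
      [2,4] S   <
        [2,3] "on" : S\PP
        [3,4] "heard" : S\(S\PP)
    [4,5] "plan" : S/PP

YES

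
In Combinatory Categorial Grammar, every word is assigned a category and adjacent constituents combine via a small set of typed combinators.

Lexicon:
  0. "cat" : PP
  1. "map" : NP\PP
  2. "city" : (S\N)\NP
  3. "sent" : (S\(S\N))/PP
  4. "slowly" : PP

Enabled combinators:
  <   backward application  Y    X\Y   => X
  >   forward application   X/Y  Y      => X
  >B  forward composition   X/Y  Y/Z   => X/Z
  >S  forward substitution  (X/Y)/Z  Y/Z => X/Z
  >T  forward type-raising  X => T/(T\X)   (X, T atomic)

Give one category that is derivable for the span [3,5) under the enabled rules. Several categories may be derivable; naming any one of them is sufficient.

[0,5] S   <
  [0,3] S\N   <
    [0,2] NP   <
      [0,1] "cat" : PP
      [1,2] "map" : NP\PP
    [2,3] "city" : (S\N)\NP
  [3,5] S\(S\N)   >
    [3,4] "sent" : (S\(S\N))/PP
    [4,5] "slowly" : PP

S\(S\N)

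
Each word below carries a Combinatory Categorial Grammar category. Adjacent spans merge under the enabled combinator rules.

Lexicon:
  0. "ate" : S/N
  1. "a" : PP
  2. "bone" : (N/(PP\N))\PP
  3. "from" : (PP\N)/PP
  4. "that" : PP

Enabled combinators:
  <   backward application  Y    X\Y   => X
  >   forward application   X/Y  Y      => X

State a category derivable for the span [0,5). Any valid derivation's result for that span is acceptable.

S

[0,5] S   >
  [0,1] "ate" : S/N
  [1,5] N   >
    [1,3] N/(PP\N)   <
      [1,2] "a" : PP
      [2,3] "bone" : (N/(PP\N))\PP
    [3,5] PP\N   >
      [3,4] "from" : (PP\N)/PP
      [4,5] "that" : PP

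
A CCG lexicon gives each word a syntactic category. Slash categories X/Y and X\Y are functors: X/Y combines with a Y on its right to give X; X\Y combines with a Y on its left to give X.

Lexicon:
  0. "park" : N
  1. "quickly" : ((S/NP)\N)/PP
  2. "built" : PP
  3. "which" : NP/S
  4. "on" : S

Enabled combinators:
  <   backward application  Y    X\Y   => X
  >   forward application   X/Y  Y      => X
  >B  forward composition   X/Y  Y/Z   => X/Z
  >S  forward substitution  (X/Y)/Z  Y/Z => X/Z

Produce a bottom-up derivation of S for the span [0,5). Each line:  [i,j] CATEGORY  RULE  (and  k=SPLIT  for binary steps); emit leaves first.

[0,5] S   >
  [0,3] S/NP   <
    [0,1] "park" : N
    [1,3] (S/NP)\N   >
      [1,2] "quickly" : ((S/NP)\N)/PP
      [2,3] "built" : PP
  [3,5] NP   >
    [3,4] "which" : NP/S
    [4,5] "on" : S

[0,1] N  lex  "park"
[1,2] ((S/NP)\N)/PP  lex  "quickly"
[2,3] PP  lex  "built"
[1,3] (S/NP)\N  >  k=2
[0,3] S/NP  <  k=1
[3,4] NP/S  lex  "which"
[4,5] S  lex  "on"
[3,5] NP  >  k=4
[0,5] S  >  k=3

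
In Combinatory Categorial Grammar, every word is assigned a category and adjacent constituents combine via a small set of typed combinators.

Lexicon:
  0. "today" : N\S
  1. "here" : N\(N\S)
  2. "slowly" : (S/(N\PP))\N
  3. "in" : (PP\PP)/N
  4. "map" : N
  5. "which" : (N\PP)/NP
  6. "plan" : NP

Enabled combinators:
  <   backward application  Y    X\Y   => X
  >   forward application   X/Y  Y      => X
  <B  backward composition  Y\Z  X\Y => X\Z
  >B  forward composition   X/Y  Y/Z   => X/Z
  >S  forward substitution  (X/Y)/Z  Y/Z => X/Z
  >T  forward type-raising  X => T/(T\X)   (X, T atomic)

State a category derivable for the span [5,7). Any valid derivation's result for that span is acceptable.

N\PP

[0,7] S   >
  [0,3] S/(N\PP)   <
    [0,2] N   <
      [0,1] "today" : N\S
      [1,2] "here" : N\(N\S)
    [2,3] "slowly" : (S/(N\PP))\N
  [3,7] N\PP   <B
    [3,5] PP\PP   >
      [3,4] "in" : (PP\PP)/N
      [4,5] "map" : N
    [5,7] N\PP   >
      [5,6] "which" : (N\PP)/NP
      [6,7] "plan" : NP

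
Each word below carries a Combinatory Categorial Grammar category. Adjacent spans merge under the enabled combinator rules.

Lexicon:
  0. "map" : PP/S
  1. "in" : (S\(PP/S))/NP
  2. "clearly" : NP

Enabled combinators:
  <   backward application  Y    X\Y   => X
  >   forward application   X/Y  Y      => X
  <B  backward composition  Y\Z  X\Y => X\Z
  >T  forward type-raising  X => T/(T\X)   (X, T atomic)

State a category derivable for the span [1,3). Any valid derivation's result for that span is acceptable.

S\(PP/S)

[0,3] S   <
  [0,1] "map" : PP/S
  [1,3] S\(PP/S)   >
    [1,2] "in" : (S\(PP/S))/NP
    [2,3] "clearly" : NP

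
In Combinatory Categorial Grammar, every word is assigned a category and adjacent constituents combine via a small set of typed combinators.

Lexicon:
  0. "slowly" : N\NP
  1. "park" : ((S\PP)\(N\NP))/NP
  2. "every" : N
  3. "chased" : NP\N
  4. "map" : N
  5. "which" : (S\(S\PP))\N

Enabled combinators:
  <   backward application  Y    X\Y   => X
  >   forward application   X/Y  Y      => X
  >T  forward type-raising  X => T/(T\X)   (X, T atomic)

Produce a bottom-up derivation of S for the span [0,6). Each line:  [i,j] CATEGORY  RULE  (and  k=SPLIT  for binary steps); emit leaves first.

[0,1] N\NP  lex  "slowly"
[1,2] ((S\PP)\(N\NP))/NP  lex  "park"
[2,3] N  lex  "every"
[2,3] NP/(NP\N)  >T
[3,4] NP\N  lex  "chased"
[2,4] NP  >  k=3
[1,4] (S\PP)\(N\NP)  >  k=2
[0,4] S\PP  <  k=1
[4,5] N  lex  "map"
[5,6] (S\(S\PP))\N  lex  "which"
[4,6] S\(S\PP)  <  k=5
[0,6] S  <  k=4

[0,6] S   <
  [0,4] S\PP   <
    [0,1] "slowly" : N\NP
    [1,4] (S\PP)\(N\NP)   >
      [1,2] "park" : ((S\PP)\(N\NP))/NP
      [2,4] NP   >
        [2,3] NP/(NP\N)   >T
          [2,3] "every" : N
        [3,4] "chased" : NP\N
  [4,6] S\(S\PP)   <
    [4,5] "map" : N
    [5,6] "which" : (S\(S\PP))\N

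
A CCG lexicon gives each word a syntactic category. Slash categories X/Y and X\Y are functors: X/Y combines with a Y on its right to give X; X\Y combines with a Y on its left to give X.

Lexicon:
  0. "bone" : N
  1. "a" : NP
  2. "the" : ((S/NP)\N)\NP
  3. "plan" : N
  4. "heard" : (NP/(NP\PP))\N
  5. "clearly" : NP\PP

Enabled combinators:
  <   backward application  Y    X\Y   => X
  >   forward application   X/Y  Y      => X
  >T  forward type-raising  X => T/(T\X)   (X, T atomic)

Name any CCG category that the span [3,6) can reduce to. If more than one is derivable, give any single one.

NP

[0,6] S   >
  [0,3] S/NP   <
    [0,1] "bone" : N
    [1,3] (S/NP)\N   <
      [1,2] "a" : NP
      [2,3] "the" : ((S/NP)\N)\NP
  [3,6] NP   >
    [3,5] NP/(NP\PP)   <
      [3,4] "plan" : N
      [4,5] "heard" : (NP/(NP\PP))\N
    [5,6] "clearly" : NP\PP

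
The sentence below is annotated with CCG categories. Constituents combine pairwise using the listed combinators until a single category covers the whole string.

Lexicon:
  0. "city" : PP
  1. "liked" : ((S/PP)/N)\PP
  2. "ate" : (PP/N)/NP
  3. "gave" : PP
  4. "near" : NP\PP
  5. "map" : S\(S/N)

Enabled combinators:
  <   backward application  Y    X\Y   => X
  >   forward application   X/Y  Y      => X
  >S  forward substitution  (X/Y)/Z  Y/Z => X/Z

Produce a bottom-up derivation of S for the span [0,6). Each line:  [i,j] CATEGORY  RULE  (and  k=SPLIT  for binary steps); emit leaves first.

[0,6] S   <
  [0,5] S/N   >S
    [0,2] (S/PP)/N   <
      [0,1] "city" : PP
      [1,2] "liked" : ((S/PP)/N)\PP
    [2,5] PP/N   >
      [2,3] "ate" : (PP/N)/NP
      [3,5] NP   <
        [3,4] "gave" : PP
        [4,5] "near" : NP\PP
  [5,6] "map" : S\(S/N)

[0,1] PP  lex  "city"
[1,2] ((S/PP)/N)\PP  lex  "liked"
[0,2] (S/PP)/N  <  k=1
[2,3] (PP/N)/NP  lex  "ate"
[3,4] PP  lex  "gave"
[4,5] NP\PP  lex  "near"
[3,5] NP  <  k=4
[2,5] PP/N  >  k=3
[0,5] S/N  >S  k=2
[5,6] S\(S/N)  lex  "map"
[0,6] S  <  k=5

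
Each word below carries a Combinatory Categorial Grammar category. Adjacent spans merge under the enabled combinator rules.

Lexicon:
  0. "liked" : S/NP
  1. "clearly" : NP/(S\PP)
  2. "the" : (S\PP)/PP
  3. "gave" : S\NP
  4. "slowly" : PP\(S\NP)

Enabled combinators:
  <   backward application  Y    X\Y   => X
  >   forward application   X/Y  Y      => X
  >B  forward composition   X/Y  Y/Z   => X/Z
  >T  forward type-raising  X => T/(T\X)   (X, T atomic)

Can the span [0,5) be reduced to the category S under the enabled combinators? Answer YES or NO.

[0,5] S   >
  [0,3] S/PP   >B
    [0,1] "liked" : S/NP
    [1,3] NP/PP   >B
      [1,2] "clearly" : NP/(S\PP)
      [2,3] "the" : (S\PP)/PP
  [3,5] PP   <
    [3,4] "gave" : S\NP
    [4,5] "slowly" : PP\(S\NP)

YES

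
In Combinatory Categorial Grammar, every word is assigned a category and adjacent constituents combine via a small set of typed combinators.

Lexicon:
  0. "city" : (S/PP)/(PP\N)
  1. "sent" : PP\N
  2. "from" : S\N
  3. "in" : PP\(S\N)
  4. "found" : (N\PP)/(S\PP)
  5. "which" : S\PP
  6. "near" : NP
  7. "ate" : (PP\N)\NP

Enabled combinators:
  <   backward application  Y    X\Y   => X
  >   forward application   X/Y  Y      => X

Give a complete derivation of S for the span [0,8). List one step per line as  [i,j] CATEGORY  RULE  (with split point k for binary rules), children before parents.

[0,1] (S/PP)/(PP\N)  lex  "city"
[1,2] PP\N  lex  "sent"
[0,2] S/PP  >  k=1
[2,3] S\N  lex  "from"
[3,4] PP\(S\N)  lex  "in"
[2,4] PP  <  k=3
[4,5] (N\PP)/(S\PP)  lex  "found"
[5,6] S\PP  lex  "which"
[4,6] N\PP  >  k=5
[2,6] N  <  k=4
[6,7] NP  lex  "near"
[7,8] (PP\N)\NP  lex  "ate"
[6,8] PP\N  <  k=7
[2,8] PP  <  k=6
[0,8] S  >  k=2

[0,8] S   >
  [0,2] S/PP   >
    [0,1] "city" : (S/PP)/(PP\N)
    [1,2] "sent" : PP\N
  [2,8] PP   <
    [2,6] N   <
      [2,4] PP   <
        [2,3] "from" : S\N
        [3,4] "in" : PP\(S\N)
      [4,6] N\PP   >
        [4,5] "found" : (N\PP)/(S\PP)
        [5,6] "which" : S\PP
    [6,8] PP\N   <
      [6,7] "near" : NP
      [7,8] "ate" : (PP\N)\NP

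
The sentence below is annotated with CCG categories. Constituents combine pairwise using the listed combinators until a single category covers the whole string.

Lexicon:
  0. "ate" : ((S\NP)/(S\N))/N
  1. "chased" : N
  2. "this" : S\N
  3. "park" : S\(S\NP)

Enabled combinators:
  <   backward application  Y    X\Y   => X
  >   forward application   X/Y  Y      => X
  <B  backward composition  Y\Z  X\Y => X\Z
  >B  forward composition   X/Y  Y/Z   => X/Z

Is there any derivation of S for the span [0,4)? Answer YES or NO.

YES

[0,4] S   <
  [0,3] S\NP   >
    [0,2] (S\NP)/(S\N)   >
      [0,1] "ate" : ((S\NP)/(S\N))/N
      [1,2] "chased" : N
    [2,3] "this" : S\N
  [3,4] "park" : S\(S\NP)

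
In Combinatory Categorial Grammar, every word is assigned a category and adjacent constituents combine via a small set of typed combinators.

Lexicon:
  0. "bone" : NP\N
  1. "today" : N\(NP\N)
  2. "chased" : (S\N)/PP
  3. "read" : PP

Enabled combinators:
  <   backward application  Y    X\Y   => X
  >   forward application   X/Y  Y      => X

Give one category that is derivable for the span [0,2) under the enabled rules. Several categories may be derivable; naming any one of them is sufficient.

N

[0,4] S   <
  [0,2] N   <
    [0,1] "bone" : NP\N
    [1,2] "today" : N\(NP\N)
  [2,4] S\N   >
    [2,3] "chased" : (S\N)/PP
    [3,4] "read" : PP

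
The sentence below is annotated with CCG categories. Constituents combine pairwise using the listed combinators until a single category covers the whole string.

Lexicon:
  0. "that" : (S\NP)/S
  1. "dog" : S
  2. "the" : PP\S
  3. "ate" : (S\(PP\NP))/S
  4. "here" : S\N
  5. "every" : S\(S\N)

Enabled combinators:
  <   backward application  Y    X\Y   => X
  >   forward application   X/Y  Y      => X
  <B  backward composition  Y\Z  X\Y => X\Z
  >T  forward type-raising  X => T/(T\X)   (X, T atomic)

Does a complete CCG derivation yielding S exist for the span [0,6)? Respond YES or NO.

[0,6] S   <
  [0,3] PP\NP   <B
    [0,2] S\NP   >
      [0,1] "that" : (S\NP)/S
      [1,2] "dog" : S
    [2,3] "the" : PP\S
  [3,6] S\(PP\NP)   >
    [3,4] "ate" : (S\(PP\NP))/S
    [4,6] S   <
      [4,5] "here" : S\N
      [5,6] "every" : S\(S\N)

YES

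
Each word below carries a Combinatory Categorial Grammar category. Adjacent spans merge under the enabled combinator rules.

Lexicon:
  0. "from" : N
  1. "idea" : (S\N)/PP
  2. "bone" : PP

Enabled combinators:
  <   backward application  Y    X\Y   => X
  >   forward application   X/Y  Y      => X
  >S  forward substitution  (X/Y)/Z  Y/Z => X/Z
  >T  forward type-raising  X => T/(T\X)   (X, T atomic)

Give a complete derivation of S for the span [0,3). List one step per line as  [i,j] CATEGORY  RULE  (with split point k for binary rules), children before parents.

[0,1] N  lex  "from"
[1,2] (S\N)/PP  lex  "idea"
[2,3] PP  lex  "bone"
[1,3] S\N  >  k=2
[0,3] S  <  k=1

[0,3] S   <
  [0,1] "from" : N
  [1,3] S\N   >
    [1,2] "idea" : (S\N)/PP
    [2,3] "bone" : PP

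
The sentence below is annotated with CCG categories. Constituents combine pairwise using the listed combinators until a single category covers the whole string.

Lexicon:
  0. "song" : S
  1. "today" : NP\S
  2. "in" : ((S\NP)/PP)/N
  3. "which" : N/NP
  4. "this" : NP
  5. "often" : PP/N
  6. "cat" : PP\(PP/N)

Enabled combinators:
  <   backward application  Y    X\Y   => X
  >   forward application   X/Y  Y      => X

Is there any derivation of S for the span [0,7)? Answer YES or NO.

[0,7] S   <
  [0,2] NP   <
    [0,1] "song" : S
    [1,2] "today" : NP\S
  [2,7] S\NP   >
    [2,5] (S\NP)/PP   >
      [2,3] "in" : ((S\NP)/PP)/N
      [3,5] N   >
        [3,4] "which" : N/NP
        [4,5] "this" : NP
    [5,7] PP   <
      [5,6] "often" : PP/N
      [6,7] "cat" : PP\(PP/N)

YES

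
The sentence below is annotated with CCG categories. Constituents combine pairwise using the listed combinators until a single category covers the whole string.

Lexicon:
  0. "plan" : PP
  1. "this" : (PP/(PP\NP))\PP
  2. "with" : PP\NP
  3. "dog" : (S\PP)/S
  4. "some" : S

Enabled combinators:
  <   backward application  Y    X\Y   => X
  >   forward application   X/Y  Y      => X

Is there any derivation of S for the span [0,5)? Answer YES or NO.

YES

[0,5] S   <
  [0,3] PP   >
    [0,2] PP/(PP\NP)   <
      [0,1] "plan" : PP
      [1,2] "this" : (PP/(PP\NP))\PP
    [2,3] "with" : PP\NP
  [3,5] S\PP   >
    [3,4] "dog" : (S\PP)/S
    [4,5] "some" : S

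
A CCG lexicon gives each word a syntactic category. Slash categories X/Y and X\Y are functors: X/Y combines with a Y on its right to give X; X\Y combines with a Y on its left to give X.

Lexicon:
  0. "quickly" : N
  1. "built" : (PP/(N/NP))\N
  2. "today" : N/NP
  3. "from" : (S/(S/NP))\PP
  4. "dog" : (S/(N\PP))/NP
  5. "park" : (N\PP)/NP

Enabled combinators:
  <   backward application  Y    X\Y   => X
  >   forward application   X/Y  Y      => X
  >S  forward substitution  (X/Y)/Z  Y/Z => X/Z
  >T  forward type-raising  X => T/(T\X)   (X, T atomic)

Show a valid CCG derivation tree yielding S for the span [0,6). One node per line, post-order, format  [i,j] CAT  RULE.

[0,1] N  lex  "quickly"
[1,2] (PP/(N/NP))\N  lex  "built"
[0,2] PP/(N/NP)  <  k=1
[2,3] N/NP  lex  "today"
[0,3] PP  >  k=2
[3,4] (S/(S/NP))\PP  lex  "from"
[0,4] S/(S/NP)  <  k=3
[4,5] (S/(N\PP))/NP  lex  "dog"
[5,6] (N\PP)/NP  lex  "park"
[4,6] S/NP  >S  k=5
[0,6] S  >  k=4

[0,6] S   >
  [0,4] S/(S/NP)   <
    [0,3] PP   >
      [0,2] PP/(N/NP)   <
        [0,1] "quickly" : N
        [1,2] "built" : (PP/(N/NP))\N
      [2,3] "today" : N/NP
    [3,4] "from" : (S/(S/NP))\PP
  [4,6] S/NP   >S
    [4,5] "dog" : (S/(N\PP))/NP
    [5,6] "park" : (N\PP)/NP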